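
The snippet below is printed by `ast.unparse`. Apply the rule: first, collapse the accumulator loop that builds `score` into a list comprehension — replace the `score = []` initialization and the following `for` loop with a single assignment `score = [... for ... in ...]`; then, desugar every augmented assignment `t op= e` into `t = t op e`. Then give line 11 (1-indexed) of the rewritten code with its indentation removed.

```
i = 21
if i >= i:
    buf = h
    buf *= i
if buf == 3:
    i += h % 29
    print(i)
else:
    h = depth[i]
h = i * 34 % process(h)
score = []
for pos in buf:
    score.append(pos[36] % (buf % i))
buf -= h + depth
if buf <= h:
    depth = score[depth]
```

score = [pos[36] % (buf % i) for pos in buf]

Transformed code:
i = 21
if i >= i:
    buf = h
    buf = buf * i
if buf == 3:
    i = i + h % 29
    print(i)
else:
    h = depth[i]
h = i * 34 % process(h)
score = [pos[36] % (buf % i) for pos in buf]
buf = buf - (h + depth)
if buf <= h:
    depth = score[depth]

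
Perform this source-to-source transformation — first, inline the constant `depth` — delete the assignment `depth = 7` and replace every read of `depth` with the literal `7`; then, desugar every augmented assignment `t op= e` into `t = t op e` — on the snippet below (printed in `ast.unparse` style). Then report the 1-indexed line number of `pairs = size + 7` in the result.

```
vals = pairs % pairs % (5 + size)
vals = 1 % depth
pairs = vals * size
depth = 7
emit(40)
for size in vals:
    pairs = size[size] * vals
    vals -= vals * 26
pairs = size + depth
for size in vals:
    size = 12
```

8

Transformed code:
vals = pairs % pairs % (5 + size)
vals = 1 % 7
pairs = vals * size
emit(40)
for size in vals:
    pairs = size[size] * vals
    vals = vals - vals * 26
pairs = size + 7
for size in vals:
    size = 12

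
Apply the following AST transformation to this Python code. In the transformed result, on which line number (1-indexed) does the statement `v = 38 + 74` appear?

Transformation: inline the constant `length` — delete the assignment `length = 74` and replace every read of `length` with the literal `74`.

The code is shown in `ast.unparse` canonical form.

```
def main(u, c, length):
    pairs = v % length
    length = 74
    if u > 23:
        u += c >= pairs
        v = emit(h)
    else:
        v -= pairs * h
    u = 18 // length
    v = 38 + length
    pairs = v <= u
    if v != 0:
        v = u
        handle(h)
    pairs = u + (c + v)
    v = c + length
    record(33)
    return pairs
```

Transformed code:
def main(u, c, length):
    pairs = v % 74
    if u > 23:
        u += c >= pairs
        v = emit(h)
    else:
        v -= pairs * h
    u = 18 // 74
    v = 38 + 74
    pairs = v <= u
    if v != 0:
        v = u
        handle(h)
    pairs = u + (c + v)
    v = c + 74
    record(33)
    return pairs

9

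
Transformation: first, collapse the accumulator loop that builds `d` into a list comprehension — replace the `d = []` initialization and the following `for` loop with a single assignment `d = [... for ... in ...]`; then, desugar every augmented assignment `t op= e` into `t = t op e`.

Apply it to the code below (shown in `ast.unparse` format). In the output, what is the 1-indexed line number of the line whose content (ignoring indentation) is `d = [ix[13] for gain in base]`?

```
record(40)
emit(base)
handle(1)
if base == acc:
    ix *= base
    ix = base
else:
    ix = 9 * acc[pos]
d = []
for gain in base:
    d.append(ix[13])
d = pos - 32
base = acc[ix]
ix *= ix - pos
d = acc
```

9

Transformed code:
record(40)
emit(base)
handle(1)
if base == acc:
    ix = ix * base
    ix = base
else:
    ix = 9 * acc[pos]
d = [ix[13] for gain in base]
d = pos - 32
base = acc[ix]
ix = ix * (ix - pos)
d = acc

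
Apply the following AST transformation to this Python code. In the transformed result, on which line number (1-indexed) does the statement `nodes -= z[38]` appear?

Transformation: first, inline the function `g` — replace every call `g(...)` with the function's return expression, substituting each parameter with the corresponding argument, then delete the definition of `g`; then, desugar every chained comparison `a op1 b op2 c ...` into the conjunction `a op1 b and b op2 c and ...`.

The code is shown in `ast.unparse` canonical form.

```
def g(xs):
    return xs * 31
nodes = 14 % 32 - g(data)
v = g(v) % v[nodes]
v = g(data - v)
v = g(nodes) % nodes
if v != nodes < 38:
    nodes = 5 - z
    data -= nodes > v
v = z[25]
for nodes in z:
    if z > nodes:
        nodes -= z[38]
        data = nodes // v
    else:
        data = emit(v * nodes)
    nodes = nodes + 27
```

Transformed code:
nodes = 14 % 32 - data * 31
v = v * 31 % v[nodes]
v = (data - v) * 31
v = nodes * 31 % nodes
if v != nodes and nodes < 38:
    nodes = 5 - z
    data -= nodes > v
v = z[25]
for nodes in z:
    if z > nodes:
        nodes -= z[38]
        data = nodes // v
    else:
        data = emit(v * nodes)
    nodes = nodes + 27

11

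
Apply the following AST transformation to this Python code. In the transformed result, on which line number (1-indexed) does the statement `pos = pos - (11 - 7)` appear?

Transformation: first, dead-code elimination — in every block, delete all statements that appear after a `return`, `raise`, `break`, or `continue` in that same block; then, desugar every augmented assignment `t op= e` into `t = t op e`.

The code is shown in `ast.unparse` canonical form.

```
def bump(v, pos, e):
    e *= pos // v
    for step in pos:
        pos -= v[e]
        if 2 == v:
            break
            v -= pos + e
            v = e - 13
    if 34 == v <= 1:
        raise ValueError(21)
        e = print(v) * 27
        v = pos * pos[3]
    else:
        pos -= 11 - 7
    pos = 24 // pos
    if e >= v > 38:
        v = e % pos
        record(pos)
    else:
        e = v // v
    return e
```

Transformed code:
def bump(v, pos, e):
    e = e * (pos // v)
    for step in pos:
        pos = pos - v[e]
        if 2 == v:
            break
    if 34 == v <= 1:
        raise ValueError(21)
    else:
        pos = pos - (11 - 7)
    pos = 24 // pos
    if e >= v > 38:
        v = e % pos
        record(pos)
    else:
        e = v // v
    return e

10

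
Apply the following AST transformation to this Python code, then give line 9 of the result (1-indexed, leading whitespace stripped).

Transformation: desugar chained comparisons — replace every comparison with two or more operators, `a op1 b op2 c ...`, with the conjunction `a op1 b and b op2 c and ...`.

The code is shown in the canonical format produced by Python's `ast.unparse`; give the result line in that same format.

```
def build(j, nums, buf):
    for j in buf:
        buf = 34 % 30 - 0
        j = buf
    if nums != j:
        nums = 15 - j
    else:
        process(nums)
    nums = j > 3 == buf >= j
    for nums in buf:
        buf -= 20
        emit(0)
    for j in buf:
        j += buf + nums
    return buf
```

nums = j > 3 and 3 == buf and (buf >= j)

Transformed code:
def build(j, nums, buf):
    for j in buf:
        buf = 34 % 30 - 0
        j = buf
    if nums != j:
        nums = 15 - j
    else:
        process(nums)
    nums = j > 3 and 3 == buf and (buf >= j)
    for nums in buf:
        buf -= 20
        emit(0)
    for j in buf:
        j += buf + nums
    return buf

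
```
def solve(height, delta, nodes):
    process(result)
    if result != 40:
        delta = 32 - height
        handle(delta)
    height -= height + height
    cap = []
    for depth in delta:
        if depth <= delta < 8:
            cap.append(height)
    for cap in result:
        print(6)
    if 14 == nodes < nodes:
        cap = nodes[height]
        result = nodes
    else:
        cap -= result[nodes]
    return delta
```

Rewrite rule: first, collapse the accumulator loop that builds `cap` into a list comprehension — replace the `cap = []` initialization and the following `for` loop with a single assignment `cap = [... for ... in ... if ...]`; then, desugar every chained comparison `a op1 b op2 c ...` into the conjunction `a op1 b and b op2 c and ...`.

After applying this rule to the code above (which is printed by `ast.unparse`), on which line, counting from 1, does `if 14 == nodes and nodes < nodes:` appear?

10

Transformed code:
def solve(height, delta, nodes):
    process(result)
    if result != 40:
        delta = 32 - height
        handle(delta)
    height -= height + height
    cap = [height for depth in delta if depth <= delta and delta < 8]
    for cap in result:
        print(6)
    if 14 == nodes and nodes < nodes:
        cap = nodes[height]
        result = nodes
    else:
        cap -= result[nodes]
    return delta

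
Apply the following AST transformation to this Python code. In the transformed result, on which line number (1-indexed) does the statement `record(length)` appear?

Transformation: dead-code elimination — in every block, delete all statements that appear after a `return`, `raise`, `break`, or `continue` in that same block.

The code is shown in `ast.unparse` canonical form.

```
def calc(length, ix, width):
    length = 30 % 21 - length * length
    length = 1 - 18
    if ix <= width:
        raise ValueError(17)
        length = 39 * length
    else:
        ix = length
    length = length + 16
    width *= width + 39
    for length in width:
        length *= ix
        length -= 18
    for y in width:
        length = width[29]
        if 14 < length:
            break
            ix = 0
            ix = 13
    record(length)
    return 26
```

Transformed code:
def calc(length, ix, width):
    length = 30 % 21 - length * length
    length = 1 - 18
    if ix <= width:
        raise ValueError(17)
    else:
        ix = length
    length = length + 16
    width *= width + 39
    for length in width:
        length *= ix
        length -= 18
    for y in width:
        length = width[29]
        if 14 < length:
            break
    record(length)
    return 26

17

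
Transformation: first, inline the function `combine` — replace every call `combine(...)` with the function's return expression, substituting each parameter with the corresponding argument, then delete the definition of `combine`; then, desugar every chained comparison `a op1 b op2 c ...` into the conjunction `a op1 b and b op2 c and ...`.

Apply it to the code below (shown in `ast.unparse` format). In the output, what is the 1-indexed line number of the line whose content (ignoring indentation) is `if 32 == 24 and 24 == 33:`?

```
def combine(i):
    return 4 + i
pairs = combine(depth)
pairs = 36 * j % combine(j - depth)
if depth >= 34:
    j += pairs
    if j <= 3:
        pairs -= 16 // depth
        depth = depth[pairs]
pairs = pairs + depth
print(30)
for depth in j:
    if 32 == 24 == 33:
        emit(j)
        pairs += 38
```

Transformed code:
pairs = 4 + depth
pairs = 36 * j % (4 + (j - depth))
if depth >= 34:
    j += pairs
    if j <= 3:
        pairs -= 16 // depth
        depth = depth[pairs]
pairs = pairs + depth
print(30)
for depth in j:
    if 32 == 24 and 24 == 33:
        emit(j)
        pairs += 38

11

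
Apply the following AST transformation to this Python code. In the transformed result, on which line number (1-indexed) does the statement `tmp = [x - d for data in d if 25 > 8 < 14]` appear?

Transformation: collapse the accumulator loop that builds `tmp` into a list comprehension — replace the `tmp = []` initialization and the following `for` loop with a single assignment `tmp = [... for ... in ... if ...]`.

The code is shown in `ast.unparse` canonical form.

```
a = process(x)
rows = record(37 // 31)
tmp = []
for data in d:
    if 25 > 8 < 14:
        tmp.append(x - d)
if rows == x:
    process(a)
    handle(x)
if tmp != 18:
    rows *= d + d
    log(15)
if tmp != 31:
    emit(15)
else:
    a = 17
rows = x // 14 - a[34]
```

Transformed code:
a = process(x)
rows = record(37 // 31)
tmp = [x - d for data in d if 25 > 8 < 14]
if rows == x:
    process(a)
    handle(x)
if tmp != 18:
    rows *= d + d
    log(15)
if tmp != 31:
    emit(15)
else:
    a = 17
rows = x // 14 - a[34]

3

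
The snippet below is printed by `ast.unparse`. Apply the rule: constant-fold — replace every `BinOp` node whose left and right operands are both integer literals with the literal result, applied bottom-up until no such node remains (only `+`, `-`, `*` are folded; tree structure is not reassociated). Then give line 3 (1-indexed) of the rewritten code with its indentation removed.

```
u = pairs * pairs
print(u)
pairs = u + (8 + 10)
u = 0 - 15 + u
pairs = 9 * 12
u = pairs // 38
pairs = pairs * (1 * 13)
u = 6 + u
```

Transformed code:
u = pairs * pairs
print(u)
pairs = u + 18
u = -15 + u
pairs = 108
u = pairs // 38
pairs = pairs * 13
u = 6 + u

pairs = u + 18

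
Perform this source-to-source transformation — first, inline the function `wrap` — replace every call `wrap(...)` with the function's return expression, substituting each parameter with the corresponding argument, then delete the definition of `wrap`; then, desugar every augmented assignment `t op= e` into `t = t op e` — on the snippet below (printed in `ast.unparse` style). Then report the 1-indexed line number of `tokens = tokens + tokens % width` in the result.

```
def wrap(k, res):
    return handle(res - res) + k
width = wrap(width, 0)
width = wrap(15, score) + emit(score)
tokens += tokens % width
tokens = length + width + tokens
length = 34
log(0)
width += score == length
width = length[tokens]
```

Transformed code:
width = handle(0 - 0) + width
width = handle(score - score) + 15 + emit(score)
tokens = tokens + tokens % width
tokens = length + width + tokens
length = 34
log(0)
width = width + (score == length)
width = length[tokens]

3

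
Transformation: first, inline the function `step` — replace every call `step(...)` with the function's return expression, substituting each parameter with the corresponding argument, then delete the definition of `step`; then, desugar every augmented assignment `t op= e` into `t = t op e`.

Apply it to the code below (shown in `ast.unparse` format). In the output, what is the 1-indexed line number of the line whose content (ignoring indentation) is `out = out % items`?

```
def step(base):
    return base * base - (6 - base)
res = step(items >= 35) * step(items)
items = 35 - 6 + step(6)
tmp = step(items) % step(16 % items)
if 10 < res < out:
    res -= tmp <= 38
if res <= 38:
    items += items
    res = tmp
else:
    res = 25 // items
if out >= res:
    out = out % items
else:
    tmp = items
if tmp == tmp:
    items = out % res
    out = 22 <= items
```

12

Transformed code:
res = ((items >= 35) * (items >= 35) - (6 - (items >= 35))) * (items * items - (6 - items))
items = 35 - 6 + (6 * 6 - (6 - 6))
tmp = (items * items - (6 - items)) % (16 % items * (16 % items) - (6 - 16 % items))
if 10 < res < out:
    res = res - (tmp <= 38)
if res <= 38:
    items = items + items
    res = tmp
else:
    res = 25 // items
if out >= res:
    out = out % items
else:
    tmp = items
if tmp == tmp:
    items = out % res
    out = 22 <= items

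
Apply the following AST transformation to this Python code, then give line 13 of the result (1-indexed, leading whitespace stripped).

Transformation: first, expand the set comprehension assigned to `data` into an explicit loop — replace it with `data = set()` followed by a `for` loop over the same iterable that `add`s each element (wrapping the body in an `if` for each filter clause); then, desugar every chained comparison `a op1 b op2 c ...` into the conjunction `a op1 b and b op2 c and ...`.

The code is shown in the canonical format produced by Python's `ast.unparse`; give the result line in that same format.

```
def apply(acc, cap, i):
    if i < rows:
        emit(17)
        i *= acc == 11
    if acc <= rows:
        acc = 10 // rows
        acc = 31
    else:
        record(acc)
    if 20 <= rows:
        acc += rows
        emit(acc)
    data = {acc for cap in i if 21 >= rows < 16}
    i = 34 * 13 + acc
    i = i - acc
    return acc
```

Transformed code:
def apply(acc, cap, i):
    if i < rows:
        emit(17)
        i *= acc == 11
    if acc <= rows:
        acc = 10 // rows
        acc = 31
    else:
        record(acc)
    if 20 <= rows:
        acc += rows
        emit(acc)
    data = set()
    for cap in i:
        if 21 >= rows and rows < 16:
            data.add(acc)
    i = 34 * 13 + acc
    i = i - acc
    return acc

data = set()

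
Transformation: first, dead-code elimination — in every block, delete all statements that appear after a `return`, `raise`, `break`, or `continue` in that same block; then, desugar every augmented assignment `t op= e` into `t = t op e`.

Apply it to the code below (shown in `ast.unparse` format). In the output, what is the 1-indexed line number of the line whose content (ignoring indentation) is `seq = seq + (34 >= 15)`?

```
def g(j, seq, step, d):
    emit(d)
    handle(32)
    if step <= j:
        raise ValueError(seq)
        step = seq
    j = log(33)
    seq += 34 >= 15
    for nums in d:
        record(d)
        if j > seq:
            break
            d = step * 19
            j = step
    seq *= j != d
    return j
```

7

Transformed code:
def g(j, seq, step, d):
    emit(d)
    handle(32)
    if step <= j:
        raise ValueError(seq)
    j = log(33)
    seq = seq + (34 >= 15)
    for nums in d:
        record(d)
        if j > seq:
            break
    seq = seq * (j != d)
    return j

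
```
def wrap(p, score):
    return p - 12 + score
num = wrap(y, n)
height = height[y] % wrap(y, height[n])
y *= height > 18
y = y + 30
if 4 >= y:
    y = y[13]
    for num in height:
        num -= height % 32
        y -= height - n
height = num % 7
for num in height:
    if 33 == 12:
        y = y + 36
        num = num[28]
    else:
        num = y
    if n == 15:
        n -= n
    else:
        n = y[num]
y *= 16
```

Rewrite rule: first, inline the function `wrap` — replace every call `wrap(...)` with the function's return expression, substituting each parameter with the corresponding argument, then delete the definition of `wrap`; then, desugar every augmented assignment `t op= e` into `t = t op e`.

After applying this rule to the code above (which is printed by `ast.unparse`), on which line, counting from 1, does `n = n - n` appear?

18

Transformed code:
num = y - 12 + n
height = height[y] % (y - 12 + height[n])
y = y * (height > 18)
y = y + 30
if 4 >= y:
    y = y[13]
    for num in height:
        num = num - height % 32
        y = y - (height - n)
height = num % 7
for num in height:
    if 33 == 12:
        y = y + 36
        num = num[28]
    else:
        num = y
    if n == 15:
        n = n - n
    else:
        n = y[num]
y = y * 16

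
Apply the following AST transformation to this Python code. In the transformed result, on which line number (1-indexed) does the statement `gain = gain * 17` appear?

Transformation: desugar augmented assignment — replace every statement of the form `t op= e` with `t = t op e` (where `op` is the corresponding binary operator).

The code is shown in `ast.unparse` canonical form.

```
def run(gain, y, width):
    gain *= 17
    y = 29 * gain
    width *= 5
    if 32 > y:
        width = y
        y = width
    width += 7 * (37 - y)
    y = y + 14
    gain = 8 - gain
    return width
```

Transformed code:
def run(gain, y, width):
    gain = gain * 17
    y = 29 * gain
    width = width * 5
    if 32 > y:
        width = y
        y = width
    width = width + 7 * (37 - y)
    y = y + 14
    gain = 8 - gain
    return width

2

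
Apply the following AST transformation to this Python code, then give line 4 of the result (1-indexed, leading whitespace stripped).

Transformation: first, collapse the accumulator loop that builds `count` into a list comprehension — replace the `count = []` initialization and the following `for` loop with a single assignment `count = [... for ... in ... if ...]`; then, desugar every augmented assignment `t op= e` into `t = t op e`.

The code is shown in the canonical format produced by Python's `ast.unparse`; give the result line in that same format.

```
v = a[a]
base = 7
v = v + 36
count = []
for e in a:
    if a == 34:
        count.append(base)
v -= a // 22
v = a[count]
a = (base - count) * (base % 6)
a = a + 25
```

count = [base for e in a if a == 34]

Transformed code:
v = a[a]
base = 7
v = v + 36
count = [base for e in a if a == 34]
v = v - a // 22
v = a[count]
a = (base - count) * (base % 6)
a = a + 25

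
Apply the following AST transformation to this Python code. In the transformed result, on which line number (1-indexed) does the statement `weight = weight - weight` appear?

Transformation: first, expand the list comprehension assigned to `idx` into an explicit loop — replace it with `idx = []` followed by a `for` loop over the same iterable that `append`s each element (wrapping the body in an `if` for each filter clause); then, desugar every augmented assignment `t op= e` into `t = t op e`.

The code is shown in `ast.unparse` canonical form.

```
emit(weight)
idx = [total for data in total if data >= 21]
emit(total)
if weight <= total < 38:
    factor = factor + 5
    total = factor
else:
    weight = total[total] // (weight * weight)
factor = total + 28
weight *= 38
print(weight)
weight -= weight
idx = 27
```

15

Transformed code:
emit(weight)
idx = []
for data in total:
    if data >= 21:
        idx.append(total)
emit(total)
if weight <= total < 38:
    factor = factor + 5
    total = factor
else:
    weight = total[total] // (weight * weight)
factor = total + 28
weight = weight * 38
print(weight)
weight = weight - weight
idx = 27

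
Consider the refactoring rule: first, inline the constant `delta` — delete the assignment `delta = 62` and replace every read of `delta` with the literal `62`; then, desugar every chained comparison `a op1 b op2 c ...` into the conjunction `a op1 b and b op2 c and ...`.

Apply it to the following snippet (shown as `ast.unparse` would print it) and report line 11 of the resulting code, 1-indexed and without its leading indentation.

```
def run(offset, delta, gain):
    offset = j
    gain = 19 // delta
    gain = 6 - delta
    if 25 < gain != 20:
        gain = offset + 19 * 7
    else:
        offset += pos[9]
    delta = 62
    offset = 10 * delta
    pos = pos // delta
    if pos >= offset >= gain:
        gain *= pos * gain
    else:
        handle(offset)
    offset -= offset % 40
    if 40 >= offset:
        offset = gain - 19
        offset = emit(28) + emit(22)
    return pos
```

if pos >= offset and offset >= gain:

Transformed code:
def run(offset, delta, gain):
    offset = j
    gain = 19 // 62
    gain = 6 - 62
    if 25 < gain and gain != 20:
        gain = offset + 19 * 7
    else:
        offset += pos[9]
    offset = 10 * 62
    pos = pos // 62
    if pos >= offset and offset >= gain:
        gain *= pos * gain
    else:
        handle(offset)
    offset -= offset % 40
    if 40 >= offset:
        offset = gain - 19
        offset = emit(28) + emit(22)
    return pos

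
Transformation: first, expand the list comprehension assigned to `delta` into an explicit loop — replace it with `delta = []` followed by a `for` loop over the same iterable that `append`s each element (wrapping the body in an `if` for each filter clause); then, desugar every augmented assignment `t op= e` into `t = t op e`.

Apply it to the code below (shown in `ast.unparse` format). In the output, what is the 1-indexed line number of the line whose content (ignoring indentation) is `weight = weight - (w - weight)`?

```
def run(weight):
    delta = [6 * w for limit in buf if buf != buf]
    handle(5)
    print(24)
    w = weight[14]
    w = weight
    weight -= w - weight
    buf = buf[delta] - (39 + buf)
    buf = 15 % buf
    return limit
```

10

Transformed code:
def run(weight):
    delta = []
    for limit in buf:
        if buf != buf:
            delta.append(6 * w)
    handle(5)
    print(24)
    w = weight[14]
    w = weight
    weight = weight - (w - weight)
    buf = buf[delta] - (39 + buf)
    buf = 15 % buf
    return limit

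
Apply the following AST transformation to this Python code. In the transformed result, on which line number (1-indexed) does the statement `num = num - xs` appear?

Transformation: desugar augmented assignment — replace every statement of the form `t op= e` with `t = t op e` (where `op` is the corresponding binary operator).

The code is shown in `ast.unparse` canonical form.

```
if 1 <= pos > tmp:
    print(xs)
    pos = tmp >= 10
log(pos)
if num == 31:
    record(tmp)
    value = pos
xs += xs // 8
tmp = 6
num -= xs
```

Transformed code:
if 1 <= pos > tmp:
    print(xs)
    pos = tmp >= 10
log(pos)
if num == 31:
    record(tmp)
    value = pos
xs = xs + xs // 8
tmp = 6
num = num - xs

10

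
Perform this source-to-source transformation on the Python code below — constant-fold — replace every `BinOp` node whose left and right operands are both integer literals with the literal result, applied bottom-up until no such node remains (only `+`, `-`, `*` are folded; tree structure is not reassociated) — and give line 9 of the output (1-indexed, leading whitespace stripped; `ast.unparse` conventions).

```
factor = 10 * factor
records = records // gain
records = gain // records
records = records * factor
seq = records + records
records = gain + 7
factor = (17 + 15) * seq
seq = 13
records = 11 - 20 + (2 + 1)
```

Transformed code:
factor = 10 * factor
records = records // gain
records = gain // records
records = records * factor
seq = records + records
records = gain + 7
factor = 32 * seq
seq = 13
records = -6

records = -6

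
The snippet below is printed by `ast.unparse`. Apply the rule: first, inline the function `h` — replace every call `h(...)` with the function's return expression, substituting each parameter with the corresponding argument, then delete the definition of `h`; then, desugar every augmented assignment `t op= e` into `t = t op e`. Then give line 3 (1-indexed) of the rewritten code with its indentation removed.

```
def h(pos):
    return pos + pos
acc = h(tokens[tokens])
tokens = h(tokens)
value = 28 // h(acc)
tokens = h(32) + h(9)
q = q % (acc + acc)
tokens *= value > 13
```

value = 28 // (acc + acc)

Transformed code:
acc = tokens[tokens] + tokens[tokens]
tokens = tokens + tokens
value = 28 // (acc + acc)
tokens = 32 + 32 + (9 + 9)
q = q % (acc + acc)
tokens = tokens * (value > 13)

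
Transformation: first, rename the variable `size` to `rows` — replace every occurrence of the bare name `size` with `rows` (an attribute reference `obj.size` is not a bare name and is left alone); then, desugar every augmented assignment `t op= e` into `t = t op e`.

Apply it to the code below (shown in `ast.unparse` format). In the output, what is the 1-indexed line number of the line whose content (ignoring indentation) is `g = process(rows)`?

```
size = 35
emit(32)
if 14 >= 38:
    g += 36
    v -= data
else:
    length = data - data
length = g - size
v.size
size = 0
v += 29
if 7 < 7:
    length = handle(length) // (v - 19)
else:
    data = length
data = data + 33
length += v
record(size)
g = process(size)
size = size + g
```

Transformed code:
rows = 35
emit(32)
if 14 >= 38:
    g = g + 36
    v = v - data
else:
    length = data - data
length = g - rows
v.size
rows = 0
v = v + 29
if 7 < 7:
    length = handle(length) // (v - 19)
else:
    data = length
data = data + 33
length = length + v
record(rows)
g = process(rows)
rows = rows + g

19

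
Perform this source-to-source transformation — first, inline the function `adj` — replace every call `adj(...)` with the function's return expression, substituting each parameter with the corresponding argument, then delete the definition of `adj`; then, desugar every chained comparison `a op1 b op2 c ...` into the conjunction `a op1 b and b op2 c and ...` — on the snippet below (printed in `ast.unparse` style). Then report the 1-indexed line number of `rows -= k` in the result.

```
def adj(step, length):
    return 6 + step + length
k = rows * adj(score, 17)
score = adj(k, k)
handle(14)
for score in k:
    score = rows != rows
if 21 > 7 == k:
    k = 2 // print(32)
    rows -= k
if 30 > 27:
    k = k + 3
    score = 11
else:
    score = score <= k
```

Transformed code:
k = rows * (6 + score + 17)
score = 6 + k + k
handle(14)
for score in k:
    score = rows != rows
if 21 > 7 and 7 == k:
    k = 2 // print(32)
    rows -= k
if 30 > 27:
    k = k + 3
    score = 11
else:
    score = score <= k

8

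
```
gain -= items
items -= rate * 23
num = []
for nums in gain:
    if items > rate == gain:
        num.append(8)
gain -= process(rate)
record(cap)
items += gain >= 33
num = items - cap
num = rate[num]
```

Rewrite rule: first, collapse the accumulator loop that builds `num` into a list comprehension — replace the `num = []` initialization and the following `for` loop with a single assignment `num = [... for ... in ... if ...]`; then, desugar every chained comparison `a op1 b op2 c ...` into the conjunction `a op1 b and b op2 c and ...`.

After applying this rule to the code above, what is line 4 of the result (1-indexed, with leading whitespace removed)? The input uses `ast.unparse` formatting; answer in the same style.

gain -= process(rate)

Transformed code:
gain -= items
items -= rate * 23
num = [8 for nums in gain if items > rate and rate == gain]
gain -= process(rate)
record(cap)
items += gain >= 33
num = items - cap
num = rate[num]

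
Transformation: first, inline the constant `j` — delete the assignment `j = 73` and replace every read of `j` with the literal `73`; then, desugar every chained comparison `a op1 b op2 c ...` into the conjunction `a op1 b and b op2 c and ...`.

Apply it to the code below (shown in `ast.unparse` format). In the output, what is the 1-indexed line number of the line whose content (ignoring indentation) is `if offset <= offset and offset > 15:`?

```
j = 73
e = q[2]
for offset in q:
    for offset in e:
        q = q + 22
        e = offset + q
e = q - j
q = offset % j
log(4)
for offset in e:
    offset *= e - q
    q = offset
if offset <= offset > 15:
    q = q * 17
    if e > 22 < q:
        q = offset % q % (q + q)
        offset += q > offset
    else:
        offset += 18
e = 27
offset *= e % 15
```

12

Transformed code:
e = q[2]
for offset in q:
    for offset in e:
        q = q + 22
        e = offset + q
e = q - 73
q = offset % 73
log(4)
for offset in e:
    offset *= e - q
    q = offset
if offset <= offset and offset > 15:
    q = q * 17
    if e > 22 and 22 < q:
        q = offset % q % (q + q)
        offset += q > offset
    else:
        offset += 18
e = 27
offset *= e % 15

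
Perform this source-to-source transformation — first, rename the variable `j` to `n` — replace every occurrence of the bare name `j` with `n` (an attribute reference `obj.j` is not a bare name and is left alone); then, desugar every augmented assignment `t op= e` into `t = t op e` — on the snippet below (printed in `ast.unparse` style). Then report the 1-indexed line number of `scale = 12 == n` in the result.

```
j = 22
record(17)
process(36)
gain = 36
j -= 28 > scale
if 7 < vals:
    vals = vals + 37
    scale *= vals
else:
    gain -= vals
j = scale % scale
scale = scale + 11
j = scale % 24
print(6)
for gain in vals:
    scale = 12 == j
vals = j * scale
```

Transformed code:
n = 22
record(17)
process(36)
gain = 36
n = n - (28 > scale)
if 7 < vals:
    vals = vals + 37
    scale = scale * vals
else:
    gain = gain - vals
n = scale % scale
scale = scale + 11
n = scale % 24
print(6)
for gain in vals:
    scale = 12 == n
vals = n * scale

16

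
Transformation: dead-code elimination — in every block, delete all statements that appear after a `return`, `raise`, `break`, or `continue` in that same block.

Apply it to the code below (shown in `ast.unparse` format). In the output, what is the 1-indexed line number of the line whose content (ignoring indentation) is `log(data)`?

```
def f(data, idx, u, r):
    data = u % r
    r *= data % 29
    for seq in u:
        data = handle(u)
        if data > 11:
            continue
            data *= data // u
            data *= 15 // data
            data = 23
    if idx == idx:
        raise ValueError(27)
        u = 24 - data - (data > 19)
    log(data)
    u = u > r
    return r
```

Transformed code:
def f(data, idx, u, r):
    data = u % r
    r *= data % 29
    for seq in u:
        data = handle(u)
        if data > 11:
            continue
    if idx == idx:
        raise ValueError(27)
    log(data)
    u = u > r
    return r

10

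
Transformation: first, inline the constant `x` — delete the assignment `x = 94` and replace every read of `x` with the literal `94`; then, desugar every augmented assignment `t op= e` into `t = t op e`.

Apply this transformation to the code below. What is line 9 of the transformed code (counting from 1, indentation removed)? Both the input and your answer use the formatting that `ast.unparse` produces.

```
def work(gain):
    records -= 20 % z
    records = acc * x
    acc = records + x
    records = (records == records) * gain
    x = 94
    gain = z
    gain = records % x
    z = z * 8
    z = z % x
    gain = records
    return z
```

z = z % 94

Transformed code:
def work(gain):
    records = records - 20 % z
    records = acc * 94
    acc = records + 94
    records = (records == records) * gain
    gain = z
    gain = records % 94
    z = z * 8
    z = z % 94
    gain = records
    return z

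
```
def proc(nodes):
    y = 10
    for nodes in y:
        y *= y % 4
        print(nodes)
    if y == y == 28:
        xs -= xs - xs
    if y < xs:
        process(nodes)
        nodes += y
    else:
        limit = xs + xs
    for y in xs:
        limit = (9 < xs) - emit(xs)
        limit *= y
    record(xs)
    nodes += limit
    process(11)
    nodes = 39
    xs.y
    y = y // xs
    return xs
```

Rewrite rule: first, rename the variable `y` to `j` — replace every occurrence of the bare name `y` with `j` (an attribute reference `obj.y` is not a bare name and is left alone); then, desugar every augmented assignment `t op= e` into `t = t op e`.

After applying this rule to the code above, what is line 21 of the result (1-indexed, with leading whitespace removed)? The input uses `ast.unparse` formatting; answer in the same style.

j = j // xs

Transformed code:
def proc(nodes):
    j = 10
    for nodes in j:
        j = j * (j % 4)
        print(nodes)
    if j == j == 28:
        xs = xs - (xs - xs)
    if j < xs:
        process(nodes)
        nodes = nodes + j
    else:
        limit = xs + xs
    for j in xs:
        limit = (9 < xs) - emit(xs)
        limit = limit * j
    record(xs)
    nodes = nodes + limit
    process(11)
    nodes = 39
    xs.y
    j = j // xs
    return xs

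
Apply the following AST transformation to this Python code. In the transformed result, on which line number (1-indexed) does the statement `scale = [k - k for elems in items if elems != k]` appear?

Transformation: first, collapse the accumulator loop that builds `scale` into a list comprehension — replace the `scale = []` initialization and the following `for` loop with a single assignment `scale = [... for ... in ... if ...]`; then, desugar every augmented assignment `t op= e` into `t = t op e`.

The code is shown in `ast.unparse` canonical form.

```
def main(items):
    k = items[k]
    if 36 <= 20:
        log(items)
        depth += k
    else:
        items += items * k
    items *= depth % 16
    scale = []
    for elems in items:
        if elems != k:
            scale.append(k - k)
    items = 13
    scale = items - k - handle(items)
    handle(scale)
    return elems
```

Transformed code:
def main(items):
    k = items[k]
    if 36 <= 20:
        log(items)
        depth = depth + k
    else:
        items = items + items * k
    items = items * (depth % 16)
    scale = [k - k for elems in items if elems != k]
    items = 13
    scale = items - k - handle(items)
    handle(scale)
    return elems

9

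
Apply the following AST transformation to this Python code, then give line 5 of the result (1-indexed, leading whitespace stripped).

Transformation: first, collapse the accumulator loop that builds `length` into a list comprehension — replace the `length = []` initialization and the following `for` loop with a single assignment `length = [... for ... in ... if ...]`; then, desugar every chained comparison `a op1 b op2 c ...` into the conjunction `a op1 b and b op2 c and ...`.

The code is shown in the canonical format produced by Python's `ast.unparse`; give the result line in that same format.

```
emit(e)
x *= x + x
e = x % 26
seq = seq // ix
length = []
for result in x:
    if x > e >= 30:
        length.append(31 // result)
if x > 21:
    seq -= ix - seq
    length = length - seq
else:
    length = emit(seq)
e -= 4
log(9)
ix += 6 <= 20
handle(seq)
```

Transformed code:
emit(e)
x *= x + x
e = x % 26
seq = seq // ix
length = [31 // result for result in x if x > e and e >= 30]
if x > 21:
    seq -= ix - seq
    length = length - seq
else:
    length = emit(seq)
e -= 4
log(9)
ix += 6 <= 20
handle(seq)

length = [31 // result for result in x if x > e and e >= 30]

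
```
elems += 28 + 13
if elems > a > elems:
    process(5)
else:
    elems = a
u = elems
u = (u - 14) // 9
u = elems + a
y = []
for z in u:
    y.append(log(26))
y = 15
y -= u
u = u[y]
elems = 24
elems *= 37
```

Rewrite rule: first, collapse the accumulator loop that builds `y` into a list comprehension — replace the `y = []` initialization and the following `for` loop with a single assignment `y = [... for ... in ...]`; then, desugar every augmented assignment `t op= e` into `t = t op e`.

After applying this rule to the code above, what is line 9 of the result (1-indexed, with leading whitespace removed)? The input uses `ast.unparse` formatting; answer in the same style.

Transformed code:
elems = elems + (28 + 13)
if elems > a > elems:
    process(5)
else:
    elems = a
u = elems
u = (u - 14) // 9
u = elems + a
y = [log(26) for z in u]
y = 15
y = y - u
u = u[y]
elems = 24
elems = elems * 37

y = [log(26) for z in u]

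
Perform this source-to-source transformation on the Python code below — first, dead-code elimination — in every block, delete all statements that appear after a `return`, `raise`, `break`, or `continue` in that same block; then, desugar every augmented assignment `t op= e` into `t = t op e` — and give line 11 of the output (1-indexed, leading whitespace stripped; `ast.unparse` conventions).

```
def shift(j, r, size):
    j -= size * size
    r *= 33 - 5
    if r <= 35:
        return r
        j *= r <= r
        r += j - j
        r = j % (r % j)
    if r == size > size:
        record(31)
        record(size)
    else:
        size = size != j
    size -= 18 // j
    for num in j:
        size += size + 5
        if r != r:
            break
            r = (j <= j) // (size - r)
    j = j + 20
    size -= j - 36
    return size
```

size = size - 18 // j

Transformed code:
def shift(j, r, size):
    j = j - size * size
    r = r * (33 - 5)
    if r <= 35:
        return r
    if r == size > size:
        record(31)
        record(size)
    else:
        size = size != j
    size = size - 18 // j
    for num in j:
        size = size + (size + 5)
        if r != r:
            break
    j = j + 20
    size = size - (j - 36)
    return size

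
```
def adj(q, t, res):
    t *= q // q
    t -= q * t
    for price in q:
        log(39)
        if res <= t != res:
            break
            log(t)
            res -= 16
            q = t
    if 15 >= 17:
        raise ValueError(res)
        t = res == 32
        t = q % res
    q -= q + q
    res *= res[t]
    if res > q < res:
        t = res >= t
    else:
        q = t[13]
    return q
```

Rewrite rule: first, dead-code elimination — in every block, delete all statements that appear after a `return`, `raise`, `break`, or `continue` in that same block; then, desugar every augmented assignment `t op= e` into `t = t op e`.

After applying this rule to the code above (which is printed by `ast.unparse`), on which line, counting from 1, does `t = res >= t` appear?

Transformed code:
def adj(q, t, res):
    t = t * (q // q)
    t = t - q * t
    for price in q:
        log(39)
        if res <= t != res:
            break
    if 15 >= 17:
        raise ValueError(res)
    q = q - (q + q)
    res = res * res[t]
    if res > q < res:
        t = res >= t
    else:
        q = t[13]
    return q

13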